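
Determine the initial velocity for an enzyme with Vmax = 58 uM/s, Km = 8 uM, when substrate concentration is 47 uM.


v = Vmax * [S] / (Km + [S])
v = 58 * 47 / (8 + 47)
v = 49.5636 uM/s

49.5636 uM/s


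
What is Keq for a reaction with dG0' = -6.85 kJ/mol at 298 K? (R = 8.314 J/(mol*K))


Keq = exp(-dG0 * 1000 / (R * T))
Keq = exp(-(-6.85) * 1000 / (8.314 * 298))
Keq = 15.8759

15.8759


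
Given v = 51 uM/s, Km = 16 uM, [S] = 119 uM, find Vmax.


Vmax = v * (Km + [S]) / [S]
Vmax = 51 * (16 + 119) / 119
Vmax = 57.8571 uM/s

57.8571 uM/s


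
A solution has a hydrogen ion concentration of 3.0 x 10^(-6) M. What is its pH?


pH = -log10([H+])
pH = -log10(3.0 x 10^(-6))
pH = 5.5229

5.5229


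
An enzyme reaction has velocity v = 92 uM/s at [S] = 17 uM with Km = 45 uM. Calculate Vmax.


Vmax = v * (Km + [S]) / [S]
Vmax = 92 * (45 + 17) / 17
Vmax = 335.5294 uM/s

335.5294 uM/s


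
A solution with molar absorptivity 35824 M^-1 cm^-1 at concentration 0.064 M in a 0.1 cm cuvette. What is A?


A = epsilon * c * l
A = 35824 * 0.064 * 0.1
A = 229.2736

229.2736


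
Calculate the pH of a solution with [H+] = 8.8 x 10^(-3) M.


pH = -log10([H+])
pH = -log10(8.8 x 10^(-3))
pH = 2.0555

2.0555


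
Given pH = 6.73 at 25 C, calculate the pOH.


pOH = 14 - pH
pOH = 14 - 6.73
pOH = 7.27

7.27


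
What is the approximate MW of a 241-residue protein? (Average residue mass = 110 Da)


MW = n_residues * 110 Da
MW = 241 * 110
MW = 26510 Da

26510 Da


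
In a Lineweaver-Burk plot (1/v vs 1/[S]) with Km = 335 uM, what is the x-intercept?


x-intercept = -1/Km
= -1/335
= -0.003 1/uM

-0.003 1/uM


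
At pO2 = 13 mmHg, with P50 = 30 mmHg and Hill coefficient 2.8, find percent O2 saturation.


Y = pO2^n / (P50^n + pO2^n)
Y = 13^2.8 / (30^2.8 + 13^2.8)
Y = 8.77%

8.77%


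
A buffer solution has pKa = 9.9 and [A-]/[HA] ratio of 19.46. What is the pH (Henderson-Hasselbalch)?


pH = pKa + log10([A-]/[HA])
pH = 9.9 + log10(19.46)
pH = 11.1891

11.1891


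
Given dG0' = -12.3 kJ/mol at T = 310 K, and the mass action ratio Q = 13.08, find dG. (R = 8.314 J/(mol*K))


dG = dG0' + RT * ln(Q) / 1000
dG = -12.3 + 8.314 * 310 * ln(13.08) / 1000
dG = -5.6734 kJ/mol

-5.6734 kJ/mol


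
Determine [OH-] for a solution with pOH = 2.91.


[OH-] = 10^(-pOH)
[OH-] = 10^(-2.91)
[OH-] = 0.0012 M

0.0012 M


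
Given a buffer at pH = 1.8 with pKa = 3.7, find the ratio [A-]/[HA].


[A-]/[HA] = 10^(pH - pKa)
= 10^(1.8 - 3.7)
= 0.0126

0.0126


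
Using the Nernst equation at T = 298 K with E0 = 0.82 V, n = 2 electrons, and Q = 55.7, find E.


E = E0 - (RT/nF) * ln(Q)
E = 0.82 - (8.314 * 298 / (2 * 96485)) * ln(55.7)
E = 0.7684 V

0.7684 V


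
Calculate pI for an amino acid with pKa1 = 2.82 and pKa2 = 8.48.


pI = (pKa1 + pKa2) / 2
pI = (2.82 + 8.48) / 2
pI = 5.65

5.65


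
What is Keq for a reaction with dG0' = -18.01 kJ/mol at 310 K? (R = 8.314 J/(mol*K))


Keq = exp(-dG0 * 1000 / (R * T))
Keq = exp(-(-18.01) * 1000 / (8.314 * 310))
Keq = 1083.3622

1083.3622


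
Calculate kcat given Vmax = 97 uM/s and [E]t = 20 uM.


kcat = Vmax / [E]t
kcat = 97 / 20
kcat = 4.85 s^-1

4.85 s^-1


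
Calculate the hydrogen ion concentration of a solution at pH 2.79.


[H+] = 10^(-pH)
[H+] = 10^(-2.79)
[H+] = 0.0016 M

0.0016 M


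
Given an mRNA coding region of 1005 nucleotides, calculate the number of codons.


codons = nucleotides / 3
codons = 1005 / 3 = 335

335


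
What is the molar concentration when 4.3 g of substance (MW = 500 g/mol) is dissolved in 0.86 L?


C = (mass / MW) / volume
C = (4.3 / 500) / 0.86
C = 0.01 M

0.01 M


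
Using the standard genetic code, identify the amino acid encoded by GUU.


Standard genetic code lookup.
Codon GUU -> Val

Val


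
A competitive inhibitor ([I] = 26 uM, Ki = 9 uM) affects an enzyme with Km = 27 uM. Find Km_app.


Km_app = Km * (1 + [I]/Ki)
Km_app = 27 * (1 + 26/9)
Km_app = 105.0 uM

105.0 uM


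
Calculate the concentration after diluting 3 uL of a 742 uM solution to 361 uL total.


C2 = C1 * V1 / V2
C2 = 742 * 3 / 361
C2 = 6.1662 uM

6.1662 uM


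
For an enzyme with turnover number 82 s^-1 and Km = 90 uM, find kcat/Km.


Catalytic efficiency = kcat / Km
= 82 / 90
= 0.9111 uM^-1*s^-1

0.9111 uM^-1*s^-1


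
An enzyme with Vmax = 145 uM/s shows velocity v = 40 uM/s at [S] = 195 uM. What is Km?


Km = [S] * (Vmax - v) / v
Km = 195 * (145 - 40) / 40
Km = 511.875 uM

511.875 uM


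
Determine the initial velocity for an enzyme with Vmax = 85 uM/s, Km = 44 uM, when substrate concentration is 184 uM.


v = Vmax * [S] / (Km + [S])
v = 85 * 184 / (44 + 184)
v = 68.5965 uM/s

68.5965 uM/s


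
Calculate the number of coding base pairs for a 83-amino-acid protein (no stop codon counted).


Each amino acid = 1 codon = 3 bp
bp = 83 * 3 = 249 bp

249 bp


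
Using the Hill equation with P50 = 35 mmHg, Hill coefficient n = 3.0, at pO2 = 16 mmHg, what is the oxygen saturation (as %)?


Y = pO2^n / (P50^n + pO2^n)
Y = 16^3.0 / (35^3.0 + 16^3.0)
Y = 8.72%

8.72%


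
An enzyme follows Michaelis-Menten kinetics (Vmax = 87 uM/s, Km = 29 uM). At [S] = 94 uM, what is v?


v = Vmax * [S] / (Km + [S])
v = 87 * 94 / (29 + 94)
v = 66.4878 uM/s

66.4878 uM/s


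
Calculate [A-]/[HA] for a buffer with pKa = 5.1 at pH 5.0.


[A-]/[HA] = 10^(pH - pKa)
= 10^(5.0 - 5.1)
= 0.7943

0.7943


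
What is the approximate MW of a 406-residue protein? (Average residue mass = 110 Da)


MW = n_residues * 110 Da
MW = 406 * 110
MW = 44660 Da

44660 Da


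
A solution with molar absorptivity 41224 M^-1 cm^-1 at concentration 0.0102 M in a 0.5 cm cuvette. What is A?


A = epsilon * c * l
A = 41224 * 0.0102 * 0.5
A = 210.2424

210.2424


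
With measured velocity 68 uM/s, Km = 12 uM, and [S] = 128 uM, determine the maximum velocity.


Vmax = v * (Km + [S]) / [S]
Vmax = 68 * (12 + 128) / 128
Vmax = 74.375 uM/s

74.375 uM/s


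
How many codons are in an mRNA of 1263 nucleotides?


codons = nucleotides / 3
codons = 1263 / 3 = 421

421


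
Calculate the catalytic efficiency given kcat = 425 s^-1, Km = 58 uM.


Catalytic efficiency = kcat / Km
= 425 / 58
= 7.3276 uM^-1*s^-1

7.3276 uM^-1*s^-1


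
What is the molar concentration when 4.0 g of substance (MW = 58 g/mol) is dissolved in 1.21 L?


C = (mass / MW) / volume
C = (4.0 / 58) / 1.21
C = 0.057 M

0.057 M


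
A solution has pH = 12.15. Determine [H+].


[H+] = 10^(-pH)
[H+] = 10^(-12.15)
[H+] = 7.079e-13 M

7.079e-13 M


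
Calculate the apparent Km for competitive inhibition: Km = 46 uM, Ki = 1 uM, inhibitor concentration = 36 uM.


Km_app = Km * (1 + [I]/Ki)
Km_app = 46 * (1 + 36/1)
Km_app = 1702.0 uM

1702.0 uM


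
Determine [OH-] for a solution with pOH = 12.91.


[OH-] = 10^(-pOH)
[OH-] = 10^(-12.91)
[OH-] = 1.230e-13 M

1.230e-13 M


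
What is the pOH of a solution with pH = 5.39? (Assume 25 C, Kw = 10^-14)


pOH = 14 - pH
pOH = 14 - 5.39
pOH = 8.61

8.61


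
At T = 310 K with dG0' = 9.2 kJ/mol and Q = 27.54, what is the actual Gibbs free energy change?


dG = dG0' + RT * ln(Q) / 1000
dG = 9.2 + 8.314 * 310 * ln(27.54) / 1000
dG = 17.7455 kJ/mol

17.7455 kJ/mol


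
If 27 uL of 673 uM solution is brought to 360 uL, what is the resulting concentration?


C2 = C1 * V1 / V2
C2 = 673 * 27 / 360
C2 = 50.475 uM

50.475 uM


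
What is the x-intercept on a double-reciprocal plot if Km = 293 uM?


x-intercept = -1/Km
= -1/293
= -0.0034 1/uM

-0.0034 1/uM


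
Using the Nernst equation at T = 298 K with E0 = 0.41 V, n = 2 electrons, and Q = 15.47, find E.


E = E0 - (RT/nF) * ln(Q)
E = 0.41 - (8.314 * 298 / (2 * 96485)) * ln(15.47)
E = 0.3748 V

0.3748 V


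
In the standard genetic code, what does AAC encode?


Standard genetic code lookup.
Codon AAC -> Asn

Asn


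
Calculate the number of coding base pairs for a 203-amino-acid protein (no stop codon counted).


Each amino acid = 1 codon = 3 bp
bp = 203 * 3 = 609 bp

609 bp


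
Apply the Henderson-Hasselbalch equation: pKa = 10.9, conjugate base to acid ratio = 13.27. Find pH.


pH = pKa + log10([A-]/[HA])
pH = 10.9 + log10(13.27)
pH = 12.0229

12.0229


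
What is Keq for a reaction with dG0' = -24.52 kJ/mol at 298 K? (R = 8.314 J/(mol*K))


Keq = exp(-dG0 * 1000 / (R * T))
Keq = exp(-(-24.52) * 1000 / (8.314 * 298))
Keq = 19866.418

19866.418


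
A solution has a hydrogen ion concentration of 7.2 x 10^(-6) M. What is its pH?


pH = -log10([H+])
pH = -log10(7.2 x 10^(-6))
pH = 5.1427

5.1427


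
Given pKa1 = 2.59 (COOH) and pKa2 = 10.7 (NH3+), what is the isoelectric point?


pI = (pKa1 + pKa2) / 2
pI = (2.59 + 10.7) / 2
pI = 6.645

6.645


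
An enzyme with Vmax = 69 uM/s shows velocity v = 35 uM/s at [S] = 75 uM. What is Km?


Km = [S] * (Vmax - v) / v
Km = 75 * (69 - 35) / 35
Km = 72.8571 uM

72.8571 uM


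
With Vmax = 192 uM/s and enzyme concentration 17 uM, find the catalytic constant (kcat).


kcat = Vmax / [E]t
kcat = 192 / 17
kcat = 11.2941 s^-1

11.2941 s^-1


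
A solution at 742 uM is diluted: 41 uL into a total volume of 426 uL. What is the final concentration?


C2 = C1 * V1 / V2
C2 = 742 * 41 / 426
C2 = 71.4131 uM

71.4131 uM


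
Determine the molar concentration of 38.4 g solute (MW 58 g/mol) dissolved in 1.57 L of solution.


C = (mass / MW) / volume
C = (38.4 / 58) / 1.57
C = 0.4217 M

0.4217 M


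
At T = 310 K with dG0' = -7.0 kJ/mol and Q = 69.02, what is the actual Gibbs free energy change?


dG = dG0' + RT * ln(Q) / 1000
dG = -7.0 + 8.314 * 310 * ln(69.02) / 1000
dG = 3.9135 kJ/mol

3.9135 kJ/mol


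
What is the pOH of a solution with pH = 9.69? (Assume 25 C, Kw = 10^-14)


pOH = 14 - pH
pOH = 14 - 9.69
pOH = 4.31

4.31


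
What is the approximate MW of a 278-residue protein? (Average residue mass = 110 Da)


MW = n_residues * 110 Da
MW = 278 * 110
MW = 30580 Da

30580 Da


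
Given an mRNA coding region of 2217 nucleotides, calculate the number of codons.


codons = nucleotides / 3
codons = 2217 / 3 = 739

739


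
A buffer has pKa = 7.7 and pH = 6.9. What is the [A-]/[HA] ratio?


[A-]/[HA] = 10^(pH - pKa)
= 10^(6.9 - 7.7)
= 0.1585

0.1585


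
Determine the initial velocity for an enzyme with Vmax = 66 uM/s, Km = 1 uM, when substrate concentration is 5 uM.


v = Vmax * [S] / (Km + [S])
v = 66 * 5 / (1 + 5)
v = 55.0 uM/s

55.0 uM/s


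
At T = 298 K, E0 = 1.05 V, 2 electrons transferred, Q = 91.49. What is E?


E = E0 - (RT/nF) * ln(Q)
E = 1.05 - (8.314 * 298 / (2 * 96485)) * ln(91.49)
E = 0.992 V

0.992 V


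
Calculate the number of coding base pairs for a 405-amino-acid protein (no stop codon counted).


Each amino acid = 1 codon = 3 bp
bp = 405 * 3 = 1215 bp

1215 bp


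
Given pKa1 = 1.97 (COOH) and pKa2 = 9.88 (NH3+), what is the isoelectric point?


pI = (pKa1 + pKa2) / 2
pI = (1.97 + 9.88) / 2
pI = 5.925

5.925


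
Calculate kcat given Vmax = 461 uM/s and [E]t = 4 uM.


kcat = Vmax / [E]t
kcat = 461 / 4
kcat = 115.25 s^-1

115.25 s^-1


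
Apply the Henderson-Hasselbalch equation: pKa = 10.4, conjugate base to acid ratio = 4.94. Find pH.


pH = pKa + log10([A-]/[HA])
pH = 10.4 + log10(4.94)
pH = 11.0937

11.0937


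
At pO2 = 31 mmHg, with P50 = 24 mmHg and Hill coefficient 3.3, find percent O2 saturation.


Y = pO2^n / (P50^n + pO2^n)
Y = 31^3.3 / (24^3.3 + 31^3.3)
Y = 69.94%

69.94%


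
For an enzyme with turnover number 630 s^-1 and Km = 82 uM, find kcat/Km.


Catalytic efficiency = kcat / Km
= 630 / 82
= 7.6829 uM^-1*s^-1

7.6829 uM^-1*s^-1


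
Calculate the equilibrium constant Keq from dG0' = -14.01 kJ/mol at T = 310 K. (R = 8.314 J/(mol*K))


Keq = exp(-dG0 * 1000 / (R * T))
Keq = exp(-(-14.01) * 1000 / (8.314 * 310))
Keq = 229.4848

229.4848


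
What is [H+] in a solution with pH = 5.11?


[H+] = 10^(-pH)
[H+] = 10^(-5.11)
[H+] = 7.762e-06 M

7.762e-06 M


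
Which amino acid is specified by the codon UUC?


Standard genetic code lookup.
Codon UUC -> Phe

Phe


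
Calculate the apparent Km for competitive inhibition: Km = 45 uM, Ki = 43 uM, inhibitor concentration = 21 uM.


Km_app = Km * (1 + [I]/Ki)
Km_app = 45 * (1 + 21/43)
Km_app = 66.9767 uM

66.9767 uM


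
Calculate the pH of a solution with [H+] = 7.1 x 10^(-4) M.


pH = -log10([H+])
pH = -log10(7.1 x 10^(-4))
pH = 3.1487

3.1487


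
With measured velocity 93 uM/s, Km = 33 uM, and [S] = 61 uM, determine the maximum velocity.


Vmax = v * (Km + [S]) / [S]
Vmax = 93 * (33 + 61) / 61
Vmax = 143.3115 uM/s

143.3115 uM/s


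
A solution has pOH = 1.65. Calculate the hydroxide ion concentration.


[OH-] = 10^(-pOH)
[OH-] = 10^(-1.65)
[OH-] = 0.0224 M

0.0224 M


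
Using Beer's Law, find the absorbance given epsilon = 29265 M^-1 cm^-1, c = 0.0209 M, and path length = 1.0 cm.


A = epsilon * c * l
A = 29265 * 0.0209 * 1.0
A = 611.6385

611.6385


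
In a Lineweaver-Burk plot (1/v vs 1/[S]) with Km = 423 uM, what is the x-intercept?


x-intercept = -1/Km
= -1/423
= -0.0024 1/uM

-0.0024 1/uM


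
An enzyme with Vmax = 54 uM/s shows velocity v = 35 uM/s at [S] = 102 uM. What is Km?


Km = [S] * (Vmax - v) / v
Km = 102 * (54 - 35) / 35
Km = 55.3714 uM

55.3714 uM


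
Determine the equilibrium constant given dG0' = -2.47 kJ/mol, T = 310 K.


Keq = exp(-dG0 * 1000 / (R * T))
Keq = exp(-(-2.47) * 1000 / (8.314 * 310))
Keq = 2.6074

2.6074


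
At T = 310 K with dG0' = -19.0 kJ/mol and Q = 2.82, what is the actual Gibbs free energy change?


dG = dG0' + RT * ln(Q) / 1000
dG = -19.0 + 8.314 * 310 * ln(2.82) / 1000
dG = -16.328 kJ/mol

-16.328 kJ/mol


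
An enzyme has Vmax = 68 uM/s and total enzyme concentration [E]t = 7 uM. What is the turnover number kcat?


kcat = Vmax / [E]t
kcat = 68 / 7
kcat = 9.7143 s^-1

9.7143 s^-1


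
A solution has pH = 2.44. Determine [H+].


[H+] = 10^(-pH)
[H+] = 10^(-2.44)
[H+] = 0.0036 M

0.0036 M


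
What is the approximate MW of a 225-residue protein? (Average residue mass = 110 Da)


MW = n_residues * 110 Da
MW = 225 * 110
MW = 24750 Da

24750 Da


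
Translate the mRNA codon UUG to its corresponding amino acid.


Standard genetic code lookup.
Codon UUG -> Leu

Leu


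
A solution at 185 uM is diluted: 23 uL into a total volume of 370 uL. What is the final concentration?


C2 = C1 * V1 / V2
C2 = 185 * 23 / 370
C2 = 11.5 uM

11.5 uM


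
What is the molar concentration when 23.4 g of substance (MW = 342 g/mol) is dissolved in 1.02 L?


C = (mass / MW) / volume
C = (23.4 / 342) / 1.02
C = 0.0671 M

0.0671 M


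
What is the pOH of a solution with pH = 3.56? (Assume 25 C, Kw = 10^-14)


pOH = 14 - pH
pOH = 14 - 3.56
pOH = 10.44

10.44


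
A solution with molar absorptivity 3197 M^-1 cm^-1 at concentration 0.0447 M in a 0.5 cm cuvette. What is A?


A = epsilon * c * l
A = 3197 * 0.0447 * 0.5
A = 71.453

71.453


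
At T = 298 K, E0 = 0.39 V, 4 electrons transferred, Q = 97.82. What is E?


E = E0 - (RT/nF) * ln(Q)
E = 0.39 - (8.314 * 298 / (4 * 96485)) * ln(97.82)
E = 0.3606 V

0.3606 V


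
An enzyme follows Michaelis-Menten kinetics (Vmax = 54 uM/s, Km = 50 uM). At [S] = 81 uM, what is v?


v = Vmax * [S] / (Km + [S])
v = 54 * 81 / (50 + 81)
v = 33.3893 uM/s

33.3893 uM/s


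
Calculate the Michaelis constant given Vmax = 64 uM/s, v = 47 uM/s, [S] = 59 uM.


Km = [S] * (Vmax - v) / v
Km = 59 * (64 - 47) / 47
Km = 21.3404 uM

21.3404 uM


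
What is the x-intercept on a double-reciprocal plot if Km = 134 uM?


x-intercept = -1/Km
= -1/134
= -0.0075 1/uM

-0.0075 1/uM


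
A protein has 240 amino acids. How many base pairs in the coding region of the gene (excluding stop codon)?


Each amino acid = 1 codon = 3 bp
bp = 240 * 3 = 720 bp

720 bp


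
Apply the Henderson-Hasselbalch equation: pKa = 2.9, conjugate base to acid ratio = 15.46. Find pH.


pH = pKa + log10([A-]/[HA])
pH = 2.9 + log10(15.46)
pH = 4.0892

4.0892


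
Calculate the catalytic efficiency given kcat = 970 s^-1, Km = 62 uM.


Catalytic efficiency = kcat / Km
= 970 / 62
= 15.6452 uM^-1*s^-1

15.6452 uM^-1*s^-1


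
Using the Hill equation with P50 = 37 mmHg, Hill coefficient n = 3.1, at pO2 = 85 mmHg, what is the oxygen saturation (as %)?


Y = pO2^n / (P50^n + pO2^n)
Y = 85^3.1 / (37^3.1 + 85^3.1)
Y = 92.95%

92.95%


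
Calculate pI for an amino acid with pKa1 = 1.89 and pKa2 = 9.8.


pI = (pKa1 + pKa2) / 2
pI = (1.89 + 9.8) / 2
pI = 5.845

5.845


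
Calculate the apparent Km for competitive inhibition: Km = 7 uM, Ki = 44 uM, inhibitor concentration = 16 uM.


Km_app = Km * (1 + [I]/Ki)
Km_app = 7 * (1 + 16/44)
Km_app = 9.5455 uM

9.5455 uM


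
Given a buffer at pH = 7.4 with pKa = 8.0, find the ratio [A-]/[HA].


[A-]/[HA] = 10^(pH - pKa)
= 10^(7.4 - 8.0)
= 0.2512

0.2512


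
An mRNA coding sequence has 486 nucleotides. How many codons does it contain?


codons = nucleotides / 3
codons = 486 / 3 = 162

162


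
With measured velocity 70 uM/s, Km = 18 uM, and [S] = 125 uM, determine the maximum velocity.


Vmax = v * (Km + [S]) / [S]
Vmax = 70 * (18 + 125) / 125
Vmax = 80.08 uM/s

80.08 uM/s


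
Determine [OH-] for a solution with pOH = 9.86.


[OH-] = 10^(-pOH)
[OH-] = 10^(-9.86)
[OH-] = 1.380e-10 M

1.380e-10 M


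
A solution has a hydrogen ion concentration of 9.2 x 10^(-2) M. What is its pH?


pH = -log10([H+])
pH = -log10(9.2 x 10^(-2))
pH = 1.0362

1.0362


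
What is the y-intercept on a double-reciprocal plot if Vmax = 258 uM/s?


y-intercept = 1/Vmax
= 1/258
= 0.0039 s/uM

0.0039 s/uM


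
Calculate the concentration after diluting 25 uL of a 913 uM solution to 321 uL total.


C2 = C1 * V1 / V2
C2 = 913 * 25 / 321
C2 = 71.1059 uM

71.1059 uM


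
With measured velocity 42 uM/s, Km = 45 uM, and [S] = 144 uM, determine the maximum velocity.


Vmax = v * (Km + [S]) / [S]
Vmax = 42 * (45 + 144) / 144
Vmax = 55.125 uM/s

55.125 uM/s


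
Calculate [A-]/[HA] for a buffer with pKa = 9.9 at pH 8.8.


[A-]/[HA] = 10^(pH - pKa)
= 10^(8.8 - 9.9)
= 0.0794

0.0794


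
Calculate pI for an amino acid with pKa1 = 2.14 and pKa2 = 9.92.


pI = (pKa1 + pKa2) / 2
pI = (2.14 + 9.92) / 2
pI = 6.03

6.03


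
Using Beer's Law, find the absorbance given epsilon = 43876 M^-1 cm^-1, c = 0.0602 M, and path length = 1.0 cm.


A = epsilon * c * l
A = 43876 * 0.0602 * 1.0
A = 2641.3352

2641.3352


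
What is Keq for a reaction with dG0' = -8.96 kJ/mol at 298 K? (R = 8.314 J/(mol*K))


Keq = exp(-dG0 * 1000 / (R * T))
Keq = exp(-(-8.96) * 1000 / (8.314 * 298))
Keq = 37.205

37.205


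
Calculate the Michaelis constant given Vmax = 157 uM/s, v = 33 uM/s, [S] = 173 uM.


Km = [S] * (Vmax - v) / v
Km = 173 * (157 - 33) / 33
Km = 650.0606 uM

650.0606 uM


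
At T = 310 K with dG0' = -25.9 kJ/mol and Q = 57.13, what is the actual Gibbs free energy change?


dG = dG0' + RT * ln(Q) / 1000
dG = -25.9 + 8.314 * 310 * ln(57.13) / 1000
dG = -15.4738 kJ/mol

-15.4738 kJ/mol


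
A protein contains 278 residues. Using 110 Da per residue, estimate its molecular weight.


MW = n_residues * 110 Da
MW = 278 * 110
MW = 30580 Da

30580 Da


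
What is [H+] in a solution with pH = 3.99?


[H+] = 10^(-pH)
[H+] = 10^(-3.99)
[H+] = 1.023e-04 M

1.023e-04 M


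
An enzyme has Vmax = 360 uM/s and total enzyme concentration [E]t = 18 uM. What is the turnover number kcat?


kcat = Vmax / [E]t
kcat = 360 / 18
kcat = 20.0 s^-1

20.0 s^-1


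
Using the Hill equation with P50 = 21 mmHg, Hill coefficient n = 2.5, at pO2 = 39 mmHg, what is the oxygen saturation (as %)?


Y = pO2^n / (P50^n + pO2^n)
Y = 39^2.5 / (21^2.5 + 39^2.5)
Y = 82.46%

82.46%


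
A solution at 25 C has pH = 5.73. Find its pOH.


pOH = 14 - pH
pOH = 14 - 5.73
pOH = 8.27

8.27


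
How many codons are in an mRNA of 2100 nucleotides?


codons = nucleotides / 3
codons = 2100 / 3 = 700

700


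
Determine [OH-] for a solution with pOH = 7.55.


[OH-] = 10^(-pOH)
[OH-] = 10^(-7.55)
[OH-] = 2.818e-08 M

2.818e-08 M


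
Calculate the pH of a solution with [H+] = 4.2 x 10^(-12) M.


pH = -log10([H+])
pH = -log10(4.2 x 10^(-12))
pH = 11.3768

11.3768


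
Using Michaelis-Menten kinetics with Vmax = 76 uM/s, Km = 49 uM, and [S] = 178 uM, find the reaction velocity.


v = Vmax * [S] / (Km + [S])
v = 76 * 178 / (49 + 178)
v = 59.5947 uM/s

59.5947 uM/s


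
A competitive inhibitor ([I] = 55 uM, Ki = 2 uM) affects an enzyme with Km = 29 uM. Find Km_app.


Km_app = Km * (1 + [I]/Ki)
Km_app = 29 * (1 + 55/2)
Km_app = 826.5 uM

826.5 uM


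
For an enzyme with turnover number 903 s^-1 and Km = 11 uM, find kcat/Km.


Catalytic efficiency = kcat / Km
= 903 / 11
= 82.0909 uM^-1*s^-1

82.0909 uM^-1*s^-1


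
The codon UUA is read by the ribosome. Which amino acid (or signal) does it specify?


Standard genetic code lookup.
Codon UUA -> Leu

Leu


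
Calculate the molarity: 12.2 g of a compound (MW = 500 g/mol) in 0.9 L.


C = (mass / MW) / volume
C = (12.2 / 500) / 0.9
C = 0.0271 M

0.0271 M


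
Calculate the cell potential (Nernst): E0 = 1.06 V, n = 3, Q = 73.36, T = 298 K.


E = E0 - (RT/nF) * ln(Q)
E = 1.06 - (8.314 * 298 / (3 * 96485)) * ln(73.36)
E = 1.0232 V

1.0232 V


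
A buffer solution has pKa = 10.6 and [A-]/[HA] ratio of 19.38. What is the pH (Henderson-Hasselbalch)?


pH = pKa + log10([A-]/[HA])
pH = 10.6 + log10(19.38)
pH = 11.8874

11.8874


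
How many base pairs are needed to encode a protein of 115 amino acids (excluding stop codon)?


Each amino acid = 1 codon = 3 bp
bp = 115 * 3 = 345 bp

345 bp


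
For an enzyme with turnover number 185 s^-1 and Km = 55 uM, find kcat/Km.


Catalytic efficiency = kcat / Km
= 185 / 55
= 3.3636 uM^-1*s^-1

3.3636 uM^-1*s^-1


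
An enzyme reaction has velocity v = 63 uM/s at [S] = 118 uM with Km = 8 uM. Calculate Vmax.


Vmax = v * (Km + [S]) / [S]
Vmax = 63 * (8 + 118) / 118
Vmax = 67.2712 uM/s

67.2712 uM/s


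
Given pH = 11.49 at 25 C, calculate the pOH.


pOH = 14 - pH
pOH = 14 - 11.49
pOH = 2.51

2.51


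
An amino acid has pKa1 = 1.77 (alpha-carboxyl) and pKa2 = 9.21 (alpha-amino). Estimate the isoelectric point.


pI = (pKa1 + pKa2) / 2
pI = (1.77 + 9.21) / 2
pI = 5.49

5.49


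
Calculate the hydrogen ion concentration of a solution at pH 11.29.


[H+] = 10^(-pH)
[H+] = 10^(-11.29)
[H+] = 5.129e-12 M

5.129e-12 M


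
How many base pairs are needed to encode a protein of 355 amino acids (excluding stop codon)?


Each amino acid = 1 codon = 3 bp
bp = 355 * 3 = 1065 bp

1065 bp


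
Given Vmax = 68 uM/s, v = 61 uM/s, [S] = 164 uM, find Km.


Km = [S] * (Vmax - v) / v
Km = 164 * (68 - 61) / 61
Km = 18.8197 uM

18.8197 uM


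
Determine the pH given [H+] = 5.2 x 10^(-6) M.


pH = -log10([H+])
pH = -log10(5.2 x 10^(-6))
pH = 5.284

5.284


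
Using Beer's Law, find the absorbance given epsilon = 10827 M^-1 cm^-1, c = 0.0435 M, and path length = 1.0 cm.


A = epsilon * c * l
A = 10827 * 0.0435 * 1.0
A = 470.9745

470.9745


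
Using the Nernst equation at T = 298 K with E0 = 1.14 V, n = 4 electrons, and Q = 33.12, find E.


E = E0 - (RT/nF) * ln(Q)
E = 1.14 - (8.314 * 298 / (4 * 96485)) * ln(33.12)
E = 1.1175 V

1.1175 V


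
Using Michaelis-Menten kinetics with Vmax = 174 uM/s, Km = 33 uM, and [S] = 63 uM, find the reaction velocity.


v = Vmax * [S] / (Km + [S])
v = 174 * 63 / (33 + 63)
v = 114.1875 uM/s

114.1875 uM/s


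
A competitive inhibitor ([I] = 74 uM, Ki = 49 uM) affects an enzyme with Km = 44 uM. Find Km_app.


Km_app = Km * (1 + [I]/Ki)
Km_app = 44 * (1 + 74/49)
Km_app = 110.449 uM

110.449 uM


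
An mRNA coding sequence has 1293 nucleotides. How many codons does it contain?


codons = nucleotides / 3
codons = 1293 / 3 = 431

431


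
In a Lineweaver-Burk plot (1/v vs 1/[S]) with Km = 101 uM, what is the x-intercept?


x-intercept = -1/Km
= -1/101
= -0.0099 1/uM

-0.0099 1/uM


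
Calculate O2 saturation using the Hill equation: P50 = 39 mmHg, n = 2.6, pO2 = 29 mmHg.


Y = pO2^n / (P50^n + pO2^n)
Y = 29^2.6 / (39^2.6 + 29^2.6)
Y = 31.64%

31.64%


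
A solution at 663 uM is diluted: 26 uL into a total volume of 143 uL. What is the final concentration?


C2 = C1 * V1 / V2
C2 = 663 * 26 / 143
C2 = 120.5455 uM

120.5455 uM


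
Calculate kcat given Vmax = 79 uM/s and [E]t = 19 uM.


kcat = Vmax / [E]t
kcat = 79 / 19
kcat = 4.1579 s^-1

4.1579 s^-1


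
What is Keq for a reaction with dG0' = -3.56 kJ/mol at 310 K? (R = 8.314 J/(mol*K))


Keq = exp(-dG0 * 1000 / (R * T))
Keq = exp(-(-3.56) * 1000 / (8.314 * 310))
Keq = 3.9799

3.9799


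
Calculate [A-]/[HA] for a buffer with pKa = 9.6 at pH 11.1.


[A-]/[HA] = 10^(pH - pKa)
= 10^(11.1 - 9.6)
= 31.6228

31.6228


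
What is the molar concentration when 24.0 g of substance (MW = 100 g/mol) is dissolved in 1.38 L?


C = (mass / MW) / volume
C = (24.0 / 100) / 1.38
C = 0.1739 M

0.1739 M


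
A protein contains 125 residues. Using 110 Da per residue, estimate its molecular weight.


MW = n_residues * 110 Da
MW = 125 * 110
MW = 13750 Da

13750 Da


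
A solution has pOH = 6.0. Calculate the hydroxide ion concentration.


[OH-] = 10^(-pOH)
[OH-] = 10^(-6.0)
[OH-] = 1.000e-06 M

1.000e-06 M


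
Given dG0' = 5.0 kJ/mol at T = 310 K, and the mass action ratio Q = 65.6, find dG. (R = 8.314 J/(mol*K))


dG = dG0' + RT * ln(Q) / 1000
dG = 5.0 + 8.314 * 310 * ln(65.6) / 1000
dG = 15.7825 kJ/mol

15.7825 kJ/mol


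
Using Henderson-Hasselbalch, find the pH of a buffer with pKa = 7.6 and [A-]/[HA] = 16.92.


pH = pKa + log10([A-]/[HA])
pH = 7.6 + log10(16.92)
pH = 8.8284

8.8284


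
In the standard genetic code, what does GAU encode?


Standard genetic code lookup.
Codon GAU -> Asp

Asp


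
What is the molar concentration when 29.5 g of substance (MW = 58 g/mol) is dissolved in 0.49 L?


C = (mass / MW) / volume
C = (29.5 / 58) / 0.49
C = 1.038 M

1.038 M


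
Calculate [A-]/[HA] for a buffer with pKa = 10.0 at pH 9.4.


[A-]/[HA] = 10^(pH - pKa)
= 10^(9.4 - 10.0)
= 0.2512

0.2512


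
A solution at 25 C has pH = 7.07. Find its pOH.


pOH = 14 - pH
pOH = 14 - 7.07
pOH = 6.93

6.93


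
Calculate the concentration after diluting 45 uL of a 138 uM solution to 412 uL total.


C2 = C1 * V1 / V2
C2 = 138 * 45 / 412
C2 = 15.0728 uM

15.0728 uM


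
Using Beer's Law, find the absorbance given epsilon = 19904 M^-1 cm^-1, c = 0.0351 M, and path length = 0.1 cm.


A = epsilon * c * l
A = 19904 * 0.0351 * 0.1
A = 69.863

69.863


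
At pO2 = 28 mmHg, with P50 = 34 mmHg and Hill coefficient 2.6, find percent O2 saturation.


Y = pO2^n / (P50^n + pO2^n)
Y = 28^2.6 / (34^2.6 + 28^2.6)
Y = 37.64%

37.64%


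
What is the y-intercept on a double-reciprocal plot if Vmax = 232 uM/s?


y-intercept = 1/Vmax
= 1/232
= 0.0043 s/uM

0.0043 s/uM


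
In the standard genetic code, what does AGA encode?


Standard genetic code lookup.
Codon AGA -> Arg

Arg


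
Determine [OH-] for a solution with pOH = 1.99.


[OH-] = 10^(-pOH)
[OH-] = 10^(-1.99)
[OH-] = 0.0102 M

0.0102 M


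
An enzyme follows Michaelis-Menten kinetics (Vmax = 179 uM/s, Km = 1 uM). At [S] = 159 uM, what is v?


v = Vmax * [S] / (Km + [S])
v = 179 * 159 / (1 + 159)
v = 177.8812 uM/s

177.8812 uM/s


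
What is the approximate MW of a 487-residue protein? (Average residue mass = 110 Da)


MW = n_residues * 110 Da
MW = 487 * 110
MW = 53570 Da

53570 Da


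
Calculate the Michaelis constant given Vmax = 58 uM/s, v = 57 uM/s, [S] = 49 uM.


Km = [S] * (Vmax - v) / v
Km = 49 * (58 - 57) / 57
Km = 0.8596 uM

0.8596 uM


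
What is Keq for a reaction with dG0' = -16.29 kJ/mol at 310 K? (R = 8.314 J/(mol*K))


Keq = exp(-dG0 * 1000 / (R * T))
Keq = exp(-(-16.29) * 1000 / (8.314 * 310))
Keq = 555.8341

555.8341


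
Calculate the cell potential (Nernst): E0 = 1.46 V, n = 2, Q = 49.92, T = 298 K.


E = E0 - (RT/nF) * ln(Q)
E = 1.46 - (8.314 * 298 / (2 * 96485)) * ln(49.92)
E = 1.4098 V

1.4098 V


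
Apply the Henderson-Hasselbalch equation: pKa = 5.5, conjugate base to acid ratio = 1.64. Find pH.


pH = pKa + log10([A-]/[HA])
pH = 5.5 + log10(1.64)
pH = 5.7148

5.7148


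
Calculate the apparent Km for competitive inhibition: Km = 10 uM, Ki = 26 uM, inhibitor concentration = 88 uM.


Km_app = Km * (1 + [I]/Ki)
Km_app = 10 * (1 + 88/26)
Km_app = 43.8462 uM

43.8462 uM


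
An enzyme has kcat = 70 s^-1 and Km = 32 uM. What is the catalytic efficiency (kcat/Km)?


Catalytic efficiency = kcat / Km
= 70 / 32
= 2.1875 uM^-1*s^-1

2.1875 uM^-1*s^-1


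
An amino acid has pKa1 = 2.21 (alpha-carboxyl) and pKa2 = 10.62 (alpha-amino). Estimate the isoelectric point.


pI = (pKa1 + pKa2) / 2
pI = (2.21 + 10.62) / 2
pI = 6.415

6.415


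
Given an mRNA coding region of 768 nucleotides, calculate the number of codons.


codons = nucleotides / 3
codons = 768 / 3 = 256

256


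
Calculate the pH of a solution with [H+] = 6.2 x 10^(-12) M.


pH = -log10([H+])
pH = -log10(6.2 x 10^(-12))
pH = 11.2076

11.2076


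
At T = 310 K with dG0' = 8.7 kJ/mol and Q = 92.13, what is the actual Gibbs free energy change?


dG = dG0' + RT * ln(Q) / 1000
dG = 8.7 + 8.314 * 310 * ln(92.13) / 1000
dG = 20.3578 kJ/mol

20.3578 kJ/mol


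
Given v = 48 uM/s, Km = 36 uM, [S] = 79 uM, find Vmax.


Vmax = v * (Km + [S]) / [S]
Vmax = 48 * (36 + 79) / 79
Vmax = 69.8734 uM/s

69.8734 uM/s


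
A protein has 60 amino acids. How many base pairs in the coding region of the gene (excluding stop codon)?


Each amino acid = 1 codon = 3 bp
bp = 60 * 3 = 180 bp

180 bp


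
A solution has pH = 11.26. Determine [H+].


[H+] = 10^(-pH)
[H+] = 10^(-11.26)
[H+] = 5.495e-12 M

5.495e-12 M


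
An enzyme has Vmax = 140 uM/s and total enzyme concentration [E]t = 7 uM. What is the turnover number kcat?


kcat = Vmax / [E]t
kcat = 140 / 7
kcat = 20.0 s^-1

20.0 s^-1


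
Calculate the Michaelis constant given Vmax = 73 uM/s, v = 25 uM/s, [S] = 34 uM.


Km = [S] * (Vmax - v) / v
Km = 34 * (73 - 25) / 25
Km = 65.28 uM

65.28 uM


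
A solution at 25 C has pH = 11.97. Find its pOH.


pOH = 14 - pH
pOH = 14 - 11.97
pOH = 2.03

2.03


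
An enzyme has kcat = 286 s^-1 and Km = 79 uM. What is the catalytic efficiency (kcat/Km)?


Catalytic efficiency = kcat / Km
= 286 / 79
= 3.6203 uM^-1*s^-1

3.6203 uM^-1*s^-1


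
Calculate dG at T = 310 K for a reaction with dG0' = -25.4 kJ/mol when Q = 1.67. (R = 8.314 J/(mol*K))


dG = dG0' + RT * ln(Q) / 1000
dG = -25.4 + 8.314 * 310 * ln(1.67) / 1000
dG = -24.0783 kJ/mol

-24.0783 kJ/mol


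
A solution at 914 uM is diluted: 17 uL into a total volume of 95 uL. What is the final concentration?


C2 = C1 * V1 / V2
C2 = 914 * 17 / 95
C2 = 163.5579 uM

163.5579 uM


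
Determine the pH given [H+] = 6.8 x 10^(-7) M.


pH = -log10([H+])
pH = -log10(6.8 x 10^(-7))
pH = 6.1675

6.1675


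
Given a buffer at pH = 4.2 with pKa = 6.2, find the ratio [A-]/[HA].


[A-]/[HA] = 10^(pH - pKa)
= 10^(4.2 - 6.2)
= 0.01

0.01


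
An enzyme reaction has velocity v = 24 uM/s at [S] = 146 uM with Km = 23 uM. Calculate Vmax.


Vmax = v * (Km + [S]) / [S]
Vmax = 24 * (23 + 146) / 146
Vmax = 27.7808 uM/s

27.7808 uM/s


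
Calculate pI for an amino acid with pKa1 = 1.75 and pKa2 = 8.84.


pI = (pKa1 + pKa2) / 2
pI = (1.75 + 8.84) / 2
pI = 5.295

5.295


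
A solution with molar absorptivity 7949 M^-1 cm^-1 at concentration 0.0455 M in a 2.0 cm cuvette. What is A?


A = epsilon * c * l
A = 7949 * 0.0455 * 2.0
A = 723.359

723.359


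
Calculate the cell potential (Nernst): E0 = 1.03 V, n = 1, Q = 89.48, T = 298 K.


E = E0 - (RT/nF) * ln(Q)
E = 1.03 - (8.314 * 298 / (1 * 96485)) * ln(89.48)
E = 0.9146 V

0.9146 V


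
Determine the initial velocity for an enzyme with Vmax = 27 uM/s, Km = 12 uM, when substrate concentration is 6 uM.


v = Vmax * [S] / (Km + [S])
v = 27 * 6 / (12 + 6)
v = 9.0 uM/s

9.0 uM/s


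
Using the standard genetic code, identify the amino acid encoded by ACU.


Standard genetic code lookup.
Codon ACU -> Thr

Thr


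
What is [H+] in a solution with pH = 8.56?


[H+] = 10^(-pH)
[H+] = 10^(-8.56)
[H+] = 2.754e-09 M

2.754e-09 M


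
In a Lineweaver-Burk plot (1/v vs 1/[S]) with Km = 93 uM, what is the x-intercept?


x-intercept = -1/Km
= -1/93
= -0.0108 1/uM

-0.0108 1/uM


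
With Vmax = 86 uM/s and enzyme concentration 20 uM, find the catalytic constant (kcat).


kcat = Vmax / [E]t
kcat = 86 / 20
kcat = 4.3 s^-1

4.3 s^-1


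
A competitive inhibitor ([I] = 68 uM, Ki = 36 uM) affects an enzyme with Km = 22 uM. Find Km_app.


Km_app = Km * (1 + [I]/Ki)
Km_app = 22 * (1 + 68/36)
Km_app = 63.5556 uM

63.5556 uM


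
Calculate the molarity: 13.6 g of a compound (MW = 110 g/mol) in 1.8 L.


C = (mass / MW) / volume
C = (13.6 / 110) / 1.8
C = 0.0687 M

0.0687 M


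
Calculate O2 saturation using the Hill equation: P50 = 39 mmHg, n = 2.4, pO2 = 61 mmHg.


Y = pO2^n / (P50^n + pO2^n)
Y = 61^2.4 / (39^2.4 + 61^2.4)
Y = 74.53%

74.53%


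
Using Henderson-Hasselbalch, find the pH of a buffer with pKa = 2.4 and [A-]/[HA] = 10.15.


pH = pKa + log10([A-]/[HA])
pH = 2.4 + log10(10.15)
pH = 3.4065

3.4065


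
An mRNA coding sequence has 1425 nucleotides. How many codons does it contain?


codons = nucleotides / 3
codons = 1425 / 3 = 475

475


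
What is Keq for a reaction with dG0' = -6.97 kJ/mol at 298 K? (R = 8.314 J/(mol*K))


Keq = exp(-dG0 * 1000 / (R * T))
Keq = exp(-(-6.97) * 1000 / (8.314 * 298))
Keq = 16.6638

16.6638


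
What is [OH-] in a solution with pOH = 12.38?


[OH-] = 10^(-pOH)
[OH-] = 10^(-12.38)
[OH-] = 4.169e-13 M

4.169e-13 M


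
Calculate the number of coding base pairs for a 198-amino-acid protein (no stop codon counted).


Each amino acid = 1 codon = 3 bp
bp = 198 * 3 = 594 bp

594 bp


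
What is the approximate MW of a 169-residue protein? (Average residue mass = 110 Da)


MW = n_residues * 110 Da
MW = 169 * 110
MW = 18590 Da

18590 Da


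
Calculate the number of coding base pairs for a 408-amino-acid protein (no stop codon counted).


Each amino acid = 1 codon = 3 bp
bp = 408 * 3 = 1224 bp

1224 bp


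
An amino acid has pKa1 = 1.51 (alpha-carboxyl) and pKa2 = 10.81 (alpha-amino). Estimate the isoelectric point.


pI = (pKa1 + pKa2) / 2
pI = (1.51 + 10.81) / 2
pI = 6.16

6.16


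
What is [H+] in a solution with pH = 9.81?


[H+] = 10^(-pH)
[H+] = 10^(-9.81)
[H+] = 1.549e-10 M

1.549e-10 M


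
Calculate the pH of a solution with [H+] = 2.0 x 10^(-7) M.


pH = -log10([H+])
pH = -log10(2.0 x 10^(-7))
pH = 6.699

6.699


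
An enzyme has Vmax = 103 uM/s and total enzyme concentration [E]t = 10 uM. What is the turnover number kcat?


kcat = Vmax / [E]t
kcat = 103 / 10
kcat = 10.3 s^-1

10.3 s^-1


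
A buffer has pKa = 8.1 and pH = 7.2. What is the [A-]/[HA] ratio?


[A-]/[HA] = 10^(pH - pKa)
= 10^(7.2 - 8.1)
= 0.1259

0.1259


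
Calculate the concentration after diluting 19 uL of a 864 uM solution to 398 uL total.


C2 = C1 * V1 / V2
C2 = 864 * 19 / 398
C2 = 41.2462 uM

41.2462 uM


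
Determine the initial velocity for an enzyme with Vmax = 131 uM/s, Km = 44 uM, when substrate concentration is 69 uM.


v = Vmax * [S] / (Km + [S])
v = 131 * 69 / (44 + 69)
v = 79.9912 uM/s

79.9912 uM/s


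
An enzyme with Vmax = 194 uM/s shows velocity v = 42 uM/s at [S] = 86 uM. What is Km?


Km = [S] * (Vmax - v) / v
Km = 86 * (194 - 42) / 42
Km = 311.2381 uM

311.2381 uM


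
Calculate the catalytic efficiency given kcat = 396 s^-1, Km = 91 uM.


Catalytic efficiency = kcat / Km
= 396 / 91
= 4.3516 uM^-1*s^-1

4.3516 uM^-1*s^-1


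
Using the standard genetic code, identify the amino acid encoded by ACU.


Standard genetic code lookup.
Codon ACU -> Thr

Thr


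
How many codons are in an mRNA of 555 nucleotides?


codons = nucleotides / 3
codons = 555 / 3 = 185

185


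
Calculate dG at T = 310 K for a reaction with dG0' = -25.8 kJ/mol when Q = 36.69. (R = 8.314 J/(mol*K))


dG = dG0' + RT * ln(Q) / 1000
dG = -25.8 + 8.314 * 310 * ln(36.69) / 1000
dG = -16.5151 kJ/mol

-16.5151 kJ/mol


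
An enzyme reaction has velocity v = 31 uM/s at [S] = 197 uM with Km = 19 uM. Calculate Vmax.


Vmax = v * (Km + [S]) / [S]
Vmax = 31 * (19 + 197) / 197
Vmax = 33.9898 uM/s

33.9898 uM/s


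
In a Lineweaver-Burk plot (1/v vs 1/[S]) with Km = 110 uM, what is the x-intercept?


x-intercept = -1/Km
= -1/110
= -0.0091 1/uM

-0.0091 1/uM


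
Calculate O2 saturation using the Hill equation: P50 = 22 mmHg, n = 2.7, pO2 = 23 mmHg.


Y = pO2^n / (P50^n + pO2^n)
Y = 23^2.7 / (22^2.7 + 23^2.7)
Y = 53.0%

53.0%


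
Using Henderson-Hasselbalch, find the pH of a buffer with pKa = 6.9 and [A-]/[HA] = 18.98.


pH = pKa + log10([A-]/[HA])
pH = 6.9 + log10(18.98)
pH = 8.1783

8.1783


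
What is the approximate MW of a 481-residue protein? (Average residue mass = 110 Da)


MW = n_residues * 110 Da
MW = 481 * 110
MW = 52910 Da

52910 Da


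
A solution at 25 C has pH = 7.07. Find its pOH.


pOH = 14 - pH
pOH = 14 - 7.07
pOH = 6.93

6.93


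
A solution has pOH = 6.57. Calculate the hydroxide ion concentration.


[OH-] = 10^(-pOH)
[OH-] = 10^(-6.57)
[OH-] = 2.692e-07 M

2.692e-07 M


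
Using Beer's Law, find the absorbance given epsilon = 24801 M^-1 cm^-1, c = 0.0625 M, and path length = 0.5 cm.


A = epsilon * c * l
A = 24801 * 0.0625 * 0.5
A = 775.0312

775.0312


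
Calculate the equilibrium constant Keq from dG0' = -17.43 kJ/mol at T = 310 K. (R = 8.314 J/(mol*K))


Keq = exp(-dG0 * 1000 / (R * T))
Keq = exp(-(-17.43) * 1000 / (8.314 * 310))
Keq = 865.0492

865.0492


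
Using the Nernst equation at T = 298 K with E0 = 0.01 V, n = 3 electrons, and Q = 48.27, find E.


E = E0 - (RT/nF) * ln(Q)
E = 0.01 - (8.314 * 298 / (3 * 96485)) * ln(48.27)
E = -0.0232 V

-0.0232 V


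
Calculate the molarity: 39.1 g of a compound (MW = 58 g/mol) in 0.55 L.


C = (mass / MW) / volume
C = (39.1 / 58) / 0.55
C = 1.2257 M

1.2257 M


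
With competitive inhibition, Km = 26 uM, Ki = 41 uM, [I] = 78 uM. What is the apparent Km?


Km_app = Km * (1 + [I]/Ki)
Km_app = 26 * (1 + 78/41)
Km_app = 75.4634 uM

75.4634 uM


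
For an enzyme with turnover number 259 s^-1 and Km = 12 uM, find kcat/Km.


Catalytic efficiency = kcat / Km
= 259 / 12
= 21.5833 uM^-1*s^-1

21.5833 uM^-1*s^-1


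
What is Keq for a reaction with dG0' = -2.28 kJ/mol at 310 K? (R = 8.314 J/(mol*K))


Keq = exp(-dG0 * 1000 / (R * T))
Keq = exp(-(-2.28) * 1000 / (8.314 * 310))
Keq = 2.4221

2.4221


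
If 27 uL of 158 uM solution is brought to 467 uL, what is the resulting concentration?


C2 = C1 * V1 / V2
C2 = 158 * 27 / 467
C2 = 9.1349 uM

9.1349 uM


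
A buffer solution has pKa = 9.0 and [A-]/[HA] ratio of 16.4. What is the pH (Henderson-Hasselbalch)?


pH = pKa + log10([A-]/[HA])
pH = 9.0 + log10(16.4)
pH = 10.2148

10.2148


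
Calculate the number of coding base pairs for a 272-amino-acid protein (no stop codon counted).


Each amino acid = 1 codon = 3 bp
bp = 272 * 3 = 816 bp

816 bp
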